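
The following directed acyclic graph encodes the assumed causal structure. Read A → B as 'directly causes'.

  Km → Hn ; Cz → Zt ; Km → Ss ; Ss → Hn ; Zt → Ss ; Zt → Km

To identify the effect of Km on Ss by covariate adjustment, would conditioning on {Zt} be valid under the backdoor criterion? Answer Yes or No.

Backdoor paths from Km to Ss (paths whose first edge points into Km):
  P1: Km <- Zt -> Ss
Condition 1 (no descendant of Km in the set): holds — descendants of Km are {Hn, Ss}; none are in {Zt}.
Condition 2 (every backdoor path blocked by {Zt}):
  P1: blocked at fork node Zt ∈ conditioning set.
{Zt} satisfies the backdoor criterion.

Yes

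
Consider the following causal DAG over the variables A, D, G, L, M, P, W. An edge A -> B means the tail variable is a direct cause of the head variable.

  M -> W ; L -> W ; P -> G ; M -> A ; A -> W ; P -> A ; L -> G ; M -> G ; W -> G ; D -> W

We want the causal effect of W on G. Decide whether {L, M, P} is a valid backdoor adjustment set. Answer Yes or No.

Backdoor paths from W to G (paths whose first edge points into W):
  P1: W <- M -> A <- P -> G
  P2: W <- M -> G
  P3: W <- A <- M -> G
  P4: W <- A <- P -> G
  P5: W <- L -> G
Condition 1 (no descendant of W in the set): holds — descendants of W are {G}; none are in {L, M, P}.
Condition 2 (every backdoor path blocked by {L, M, P}):
  P1: blocked at fork node M ∈ conditioning set.
  P2: blocked at fork node M ∈ conditioning set.
  P3: blocked at fork node M ∈ conditioning set.
  P4: blocked at fork node P ∈ conditioning set.
  P5: blocked at fork node L ∈ conditioning set.
{L, M, P} satisfies the backdoor criterion.

Yes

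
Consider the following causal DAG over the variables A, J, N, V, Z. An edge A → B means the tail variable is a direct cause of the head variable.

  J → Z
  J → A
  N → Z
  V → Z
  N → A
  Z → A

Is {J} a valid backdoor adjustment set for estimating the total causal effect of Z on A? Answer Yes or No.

Backdoor paths from Z to A (paths whose first edge points into Z):
  P1: Z <- J -> A
  P2: Z <- N -> A
Condition 1 (no descendant of Z in the set): holds — descendants of Z are {A}; none are in {J}.
Condition 2 (every backdoor path blocked by {J}):
  P1: blocked at fork node J ∈ conditioning set.
  P2: open — no interior node is in the conditioning set.
{J} does not satisfy the backdoor criterion.

No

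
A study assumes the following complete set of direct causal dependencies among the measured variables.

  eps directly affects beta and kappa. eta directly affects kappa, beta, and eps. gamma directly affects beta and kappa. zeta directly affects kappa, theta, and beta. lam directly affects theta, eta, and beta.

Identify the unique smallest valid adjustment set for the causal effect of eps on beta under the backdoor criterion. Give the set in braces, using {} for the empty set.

Variables eligible for adjustment (non-descendants of eps, excluding eps and beta): {eta, gamma, lam, theta, zeta}.
Backdoor paths from eps to beta:
  P1: eps <- eta <- lam -> theta <- zeta -> kappa <- gamma -> beta
  P2: eps <- eta <- lam -> theta <- zeta -> beta
  P3: eps <- eta <- lam -> beta
  P4: eps <- eta -> kappa <- zeta -> theta <- lam -> beta
  P5: eps <- eta -> kappa <- zeta -> beta
  P6: eps <- eta -> kappa <- gamma -> beta
  P7: eps <- eta -> beta
The empty set is not sufficient: P3 (eps <- eta <- lam -> beta) has no collider blocking it and no conditioned non-collider, so it is open.
Try {eta}:
  P1: blocked at chain node eta ∈ conditioning set.
  P2: blocked at chain node eta ∈ conditioning set.
  P3: blocked at chain node eta ∈ conditioning set.
  P4: blocked at fork node eta ∈ conditioning set.
  P5: blocked at fork node eta ∈ conditioning set.
  P6: blocked at fork node eta ∈ conditioning set.
  P7: blocked at fork node eta ∈ conditioning set.
{eta} contains no descendant of eps and blocks every backdoor path.
No other singleton works — e.g. {lam} leaves P7 open — so {eta} is the unique smallest valid adjustment set.

{eta}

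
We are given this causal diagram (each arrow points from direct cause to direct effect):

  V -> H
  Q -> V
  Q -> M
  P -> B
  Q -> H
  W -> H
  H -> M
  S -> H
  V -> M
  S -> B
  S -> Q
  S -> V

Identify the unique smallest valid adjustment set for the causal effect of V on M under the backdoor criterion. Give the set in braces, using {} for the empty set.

Variables eligible for adjustment (non-descendants of V, excluding V and M): {B, P, Q, S, W}.
Backdoor paths from V to M:
  P1: V <- S -> Q -> H -> M
  P2: V <- S -> Q -> M
  P3: V <- S -> H <- Q -> M
  P4: V <- S -> H -> M
  P5: V <- Q <- S -> H -> M
  P6: V <- Q -> H -> M
  P7: V <- Q -> M
The empty set is not sufficient: P1 (V <- S -> Q -> H -> M) has no collider blocking it and no conditioned non-collider, so it is open.
Try {Q, S}:
  P1: blocked at fork node S ∈ conditioning set.
  P2: blocked at fork node S ∈ conditioning set.
  P3: blocked at fork node S ∈ conditioning set.
  P4: blocked at fork node S ∈ conditioning set.
  P5: blocked at chain node Q ∈ conditioning set.
  P6: blocked at fork node Q ∈ conditioning set.
  P7: blocked at fork node Q ∈ conditioning set.
{Q, S} contains no descendant of V and blocks every backdoor path.
Every element of {Q, S} is needed (dropping Q leaves P6 open; dropping S leaves P4 open), so no proper subset is valid.
Among all size-2 subsets of the eligible variables, only {Q, S} blocks every backdoor path, so it is the unique smallest valid adjustment set.

{Q, S}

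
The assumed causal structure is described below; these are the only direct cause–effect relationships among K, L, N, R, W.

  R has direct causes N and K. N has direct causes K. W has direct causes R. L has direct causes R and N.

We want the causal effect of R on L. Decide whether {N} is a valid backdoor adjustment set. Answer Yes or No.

Yes

Backdoor paths from R to L (paths whose first edge points into R):
  P1: R <- K -> N -> L
  P2: R <- N -> L
Condition 1 (no descendant of R in the set): holds — descendants of R are {L, W}; none are in {N}.
Condition 2 (every backdoor path blocked by {N}):
  P1: blocked at chain node N ∈ conditioning set.
  P2: blocked at fork node N ∈ conditioning set.
{N} satisfies the backdoor criterion.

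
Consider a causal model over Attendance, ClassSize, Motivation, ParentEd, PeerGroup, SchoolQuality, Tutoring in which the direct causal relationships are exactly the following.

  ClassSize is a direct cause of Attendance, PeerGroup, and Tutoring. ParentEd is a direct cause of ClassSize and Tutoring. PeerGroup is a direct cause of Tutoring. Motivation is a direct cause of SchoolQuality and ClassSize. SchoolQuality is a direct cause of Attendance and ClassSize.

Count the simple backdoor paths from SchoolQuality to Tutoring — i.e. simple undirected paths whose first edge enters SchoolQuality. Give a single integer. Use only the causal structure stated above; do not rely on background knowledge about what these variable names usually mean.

A backdoor path from SchoolQuality to Tutoring is any simple undirected path whose first edge points into SchoolQuality (i.e. leaves SchoolQuality via a parent).
Parents of SchoolQuality: {Motivation}.
Enumerating:
  P1: SchoolQuality <- Motivation -> ClassSize <- ParentEd -> Tutoring
  P2: SchoolQuality <- Motivation -> ClassSize -> PeerGroup -> Tutoring
  P3: SchoolQuality <- Motivation -> ClassSize -> Tutoring
That exhausts the simple backdoor paths. Count: 3.

3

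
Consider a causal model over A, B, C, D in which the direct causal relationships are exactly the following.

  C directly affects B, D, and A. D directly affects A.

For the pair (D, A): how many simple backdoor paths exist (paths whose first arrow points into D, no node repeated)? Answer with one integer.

A backdoor path from D to A is any simple undirected path whose first edge points into D (i.e. leaves D via a parent).
Parents of D: {C}.
Enumerating:
  P1: D <- C -> A
That exhausts the simple backdoor paths. Count: 1.

1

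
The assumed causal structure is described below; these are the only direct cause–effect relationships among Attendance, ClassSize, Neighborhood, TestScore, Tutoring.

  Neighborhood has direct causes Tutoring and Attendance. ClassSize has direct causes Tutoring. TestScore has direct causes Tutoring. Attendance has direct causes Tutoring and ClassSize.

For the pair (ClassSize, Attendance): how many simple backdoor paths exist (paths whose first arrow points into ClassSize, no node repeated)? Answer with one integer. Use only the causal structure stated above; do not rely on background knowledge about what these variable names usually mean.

2

A backdoor path from ClassSize to Attendance is any simple undirected path whose first edge points into ClassSize (i.e. leaves ClassSize via a parent).
Parents of ClassSize: {Tutoring}.
Enumerating:
  P1: ClassSize <- Tutoring -> Attendance
  P2: ClassSize <- Tutoring -> Neighborhood <- Attendance
That exhausts the simple backdoor paths. Count: 2.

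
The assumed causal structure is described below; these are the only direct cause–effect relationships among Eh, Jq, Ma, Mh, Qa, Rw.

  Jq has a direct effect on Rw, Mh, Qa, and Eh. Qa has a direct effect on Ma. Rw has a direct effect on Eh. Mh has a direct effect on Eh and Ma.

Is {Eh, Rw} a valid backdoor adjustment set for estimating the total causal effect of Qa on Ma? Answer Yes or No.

Backdoor paths from Qa to Ma (paths whose first edge points into Qa):
  P1: Qa <- Jq -> Rw -> Eh <- Mh -> Ma
  P2: Qa <- Jq -> Mh -> Ma
  P3: Qa <- Jq -> Eh <- Mh -> Ma
Condition 1 (no descendant of Qa in the set): holds — descendants of Qa are {Ma}; none are in {Eh, Rw}.
Condition 2 (every backdoor path blocked by {Eh, Rw}):
  P1: blocked at chain node Rw ∈ conditioning set.
  P2: open — no interior node is in the conditioning set.
  P3: open — collider(s) Eh are conditioned on (or have a conditioned descendant) and no non-collider on the path is in the set.
{Eh, Rw} does not satisfy the backdoor criterion.

No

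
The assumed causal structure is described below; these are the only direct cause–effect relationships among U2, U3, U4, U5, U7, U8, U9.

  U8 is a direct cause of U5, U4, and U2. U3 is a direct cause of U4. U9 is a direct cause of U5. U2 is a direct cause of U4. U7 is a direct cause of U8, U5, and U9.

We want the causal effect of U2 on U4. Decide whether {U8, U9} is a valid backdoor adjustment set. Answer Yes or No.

Backdoor paths from U2 to U4 (paths whose first edge points into U2):
  P1: U2 <- U8 -> U4
Condition 1 (no descendant of U2 in the set): holds — descendants of U2 are {U4}; none are in {U8, U9}.
Condition 2 (every backdoor path blocked by {U8, U9}):
  P1: blocked at fork node U8 ∈ conditioning set.
{U8, U9} satisfies the backdoor criterion.

Yes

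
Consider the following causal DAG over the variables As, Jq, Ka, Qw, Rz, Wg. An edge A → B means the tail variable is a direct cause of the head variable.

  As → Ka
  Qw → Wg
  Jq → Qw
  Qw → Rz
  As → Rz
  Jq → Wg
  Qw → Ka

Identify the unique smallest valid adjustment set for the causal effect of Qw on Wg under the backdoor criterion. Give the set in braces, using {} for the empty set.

Variables eligible for adjustment (non-descendants of Qw, excluding Qw and Wg): {As, Jq}.
Backdoor paths from Qw to Wg:
  P1: Qw <- Jq -> Wg
The empty set is not sufficient: P1 (Qw <- Jq -> Wg) has no collider blocking it and no conditioned non-collider, so it is open.
Try {Jq}:
  P1: blocked at fork node Jq ∈ conditioning set.
{Jq} contains no descendant of Qw and blocks every backdoor path.
No other singleton works — e.g. {As} leaves P1 open — so {Jq} is the unique smallest valid adjustment set.

{Jq}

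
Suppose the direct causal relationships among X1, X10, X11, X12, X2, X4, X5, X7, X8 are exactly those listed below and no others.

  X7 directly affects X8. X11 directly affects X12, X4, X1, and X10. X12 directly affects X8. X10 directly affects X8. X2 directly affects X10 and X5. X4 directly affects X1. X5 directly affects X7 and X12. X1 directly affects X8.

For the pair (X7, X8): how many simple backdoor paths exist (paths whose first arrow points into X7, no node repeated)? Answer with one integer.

8

A backdoor path from X7 to X8 is any simple undirected path whose first edge points into X7 (i.e. leaves X7 via a parent).
Parents of X7: {X5}.
Enumerating:
  P1: X7 <- X5 <- X2 -> X10 <- X11 -> X4 -> X1 -> X8
  P2: X7 <- X5 <- X2 -> X10 <- X11 -> X12 -> X8
  P3: X7 <- X5 <- X2 -> X10 <- X11 -> X1 -> X8
  P4: X7 <- X5 <- X2 -> X10 -> X8
  P5: X7 <- X5 -> X12 <- X11 -> X4 -> X1 -> X8
  P6: X7 <- X5 -> X12 <- X11 -> X1 -> X8
  P7: X7 <- X5 -> X12 <- X11 -> X10 -> X8
  P8: X7 <- X5 -> X12 -> X8
That exhausts the simple backdoor paths. Count: 8.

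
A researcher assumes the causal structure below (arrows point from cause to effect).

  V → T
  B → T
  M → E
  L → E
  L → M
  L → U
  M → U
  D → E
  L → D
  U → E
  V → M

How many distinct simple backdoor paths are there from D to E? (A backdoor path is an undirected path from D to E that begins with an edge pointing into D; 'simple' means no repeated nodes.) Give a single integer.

A backdoor path from D to E is any simple undirected path whose first edge points into D (i.e. leaves D via a parent).
Parents of D: {L}.
Enumerating:
  P1: D <- L -> M -> U -> E
  P2: D <- L -> M -> E
  P3: D <- L -> U <- M -> E
  P4: D <- L -> U -> E
  P5: D <- L -> E
That exhausts the simple backdoor paths. Count: 5.

5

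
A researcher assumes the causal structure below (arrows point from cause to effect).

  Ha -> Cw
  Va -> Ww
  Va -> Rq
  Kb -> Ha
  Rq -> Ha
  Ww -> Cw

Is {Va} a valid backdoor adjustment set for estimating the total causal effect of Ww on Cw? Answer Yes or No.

Backdoor paths from Ww to Cw (paths whose first edge points into Ww):
  P1: Ww <- Va -> Rq -> Ha -> Cw
Condition 1 (no descendant of Ww in the set): holds — descendants of Ww are {Cw}; none are in {Va}.
Condition 2 (every backdoor path blocked by {Va}):
  P1: blocked at fork node Va ∈ conditioning set.
{Va} satisfies the backdoor criterion.

Yes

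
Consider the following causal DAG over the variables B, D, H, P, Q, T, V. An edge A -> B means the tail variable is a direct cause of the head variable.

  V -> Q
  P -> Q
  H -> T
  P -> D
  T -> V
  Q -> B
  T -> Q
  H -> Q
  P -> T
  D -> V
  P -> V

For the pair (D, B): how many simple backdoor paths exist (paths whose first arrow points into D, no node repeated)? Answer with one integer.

A backdoor path from D to B is any simple undirected path whose first edge points into D (i.e. leaves D via a parent).
Parents of D: {P}.
Enumerating:
  P1: D <- P -> T <- H -> Q -> B
  P2: D <- P -> T -> V -> Q -> B
  P3: D <- P -> T -> Q -> B
  P4: D <- P -> V <- T <- H -> Q -> B
  P5: D <- P -> V <- T -> Q -> B
  P6: D <- P -> V -> Q -> B
  P7: D <- P -> Q -> B
That exhausts the simple backdoor paths. Count: 7.

7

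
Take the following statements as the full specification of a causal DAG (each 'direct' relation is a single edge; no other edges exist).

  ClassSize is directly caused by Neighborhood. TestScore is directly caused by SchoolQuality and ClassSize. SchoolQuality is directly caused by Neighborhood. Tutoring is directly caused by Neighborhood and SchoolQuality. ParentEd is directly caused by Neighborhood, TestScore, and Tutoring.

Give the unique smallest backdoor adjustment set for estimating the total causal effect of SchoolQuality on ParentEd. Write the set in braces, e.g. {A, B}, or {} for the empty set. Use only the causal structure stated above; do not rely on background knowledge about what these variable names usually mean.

Variables eligible for adjustment (non-descendants of SchoolQuality, excluding SchoolQuality and ParentEd): {ClassSize, Neighborhood}.
Backdoor paths from SchoolQuality to ParentEd:
  P1: SchoolQuality <- Neighborhood -> Tutoring -> ParentEd
  P2: SchoolQuality <- Neighborhood -> ClassSize -> TestScore -> ParentEd
  P3: SchoolQuality <- Neighborhood -> ParentEd
The empty set is not sufficient: P1 (SchoolQuality <- Neighborhood -> Tutoring -> ParentEd) has no collider blocking it and no conditioned non-collider, so it is open.
Try {Neighborhood}:
  P1: blocked at fork node Neighborhood ∈ conditioning set.
  P2: blocked at fork node Neighborhood ∈ conditioning set.
  P3: blocked at fork node Neighborhood ∈ conditioning set.
{Neighborhood} contains no descendant of SchoolQuality and blocks every backdoor path.
No other singleton works — e.g. {ClassSize} leaves P1 open — so {Neighborhood} is the unique smallest valid adjustment set.

{Neighborhood}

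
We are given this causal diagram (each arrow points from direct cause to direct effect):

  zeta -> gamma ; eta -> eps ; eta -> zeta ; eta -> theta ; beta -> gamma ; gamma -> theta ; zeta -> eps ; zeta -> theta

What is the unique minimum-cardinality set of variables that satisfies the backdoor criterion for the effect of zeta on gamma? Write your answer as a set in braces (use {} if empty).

{}

Variables eligible for adjustment (non-descendants of zeta, excluding zeta and gamma): {beta, eta}.
Backdoor paths from zeta to gamma:
  P1: zeta <- eta -> theta <- gamma
Each backdoor path contains an unconditioned collider, so every path is already blocked with the empty conditioning set:
  P1: blocked at collider theta (neither it nor any descendant is in the conditioning set).
The empty set is therefore the unique smallest valid set.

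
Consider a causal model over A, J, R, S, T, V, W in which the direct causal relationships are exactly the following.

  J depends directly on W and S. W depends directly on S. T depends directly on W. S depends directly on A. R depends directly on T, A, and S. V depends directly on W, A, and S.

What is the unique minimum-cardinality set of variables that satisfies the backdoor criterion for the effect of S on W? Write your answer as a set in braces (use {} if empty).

Variables eligible for adjustment (non-descendants of S, excluding S and W): {A}.
Backdoor paths from S to W:
  P1: S <- A -> V <- W
  P2: S <- A -> R <- T <- W
Each backdoor path contains an unconditioned collider, so every path is already blocked with the empty conditioning set:
  P1: blocked at collider V (neither it nor any descendant is in the conditioning set).
  P2: blocked at collider R (neither it nor any descendant is in the conditioning set).
The empty set is therefore the unique smallest valid set.

{}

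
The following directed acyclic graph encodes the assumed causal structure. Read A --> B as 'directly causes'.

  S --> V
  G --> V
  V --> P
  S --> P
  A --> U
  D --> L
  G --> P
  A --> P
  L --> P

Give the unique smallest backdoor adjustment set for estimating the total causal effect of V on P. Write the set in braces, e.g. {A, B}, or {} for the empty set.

Variables eligible for adjustment (non-descendants of V, excluding V and P): {A, D, G, L, S, U}.
Backdoor paths from V to P:
  P1: V <- G -> P
  P2: V <- S -> P
The empty set is not sufficient: P1 (V <- G -> P) has no collider blocking it and no conditioned non-collider, so it is open.
Try {G, S}:
  P1: blocked at fork node G ∈ conditioning set.
  P2: blocked at fork node S ∈ conditioning set.
{G, S} contains no descendant of V and blocks every backdoor path.
Every element of {G, S} is needed (dropping G leaves P1 open; dropping S leaves P2 open), so no proper subset is valid.
Among all size-2 subsets of the eligible variables, only {G, S} blocks every backdoor path, so it is the unique smallest valid adjustment set.

{G, S}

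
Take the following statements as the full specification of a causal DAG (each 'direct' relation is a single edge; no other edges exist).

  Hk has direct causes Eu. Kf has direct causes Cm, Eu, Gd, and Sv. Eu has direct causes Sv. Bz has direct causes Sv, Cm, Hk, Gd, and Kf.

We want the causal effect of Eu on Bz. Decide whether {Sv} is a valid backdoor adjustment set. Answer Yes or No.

Backdoor paths from Eu to Bz (paths whose first edge points into Eu):
  P1: Eu <- Sv -> Kf <- Gd -> Bz
  P2: Eu <- Sv -> Kf <- Cm -> Bz
  P3: Eu <- Sv -> Kf -> Bz
  P4: Eu <- Sv -> Bz
Condition 1 (no descendant of Eu in the set): holds — descendants of Eu are {Bz, Hk, Kf}; none are in {Sv}.
Condition 2 (every backdoor path blocked by {Sv}):
  P1: blocked at fork node Sv ∈ conditioning set.
  P2: blocked at fork node Sv ∈ conditioning set.
  P3: blocked at fork node Sv ∈ conditioning set.
  P4: blocked at fork node Sv ∈ conditioning set.
{Sv} satisfies the backdoor criterion.

Yes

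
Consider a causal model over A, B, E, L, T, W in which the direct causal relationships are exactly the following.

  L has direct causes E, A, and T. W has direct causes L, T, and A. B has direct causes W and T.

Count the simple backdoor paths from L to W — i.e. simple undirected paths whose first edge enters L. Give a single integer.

A backdoor path from L to W is any simple undirected path whose first edge points into L (i.e. leaves L via a parent).
Parents of L: {A, E, T}.
Enumerating:
  P1: L <- T -> W
  P2: L <- T -> B <- W
  P3: L <- A -> W
That exhausts the simple backdoor paths. Count: 3.

3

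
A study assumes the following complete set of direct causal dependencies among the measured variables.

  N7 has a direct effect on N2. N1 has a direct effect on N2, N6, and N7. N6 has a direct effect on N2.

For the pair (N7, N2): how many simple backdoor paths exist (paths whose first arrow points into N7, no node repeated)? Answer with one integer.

2

A backdoor path from N7 to N2 is any simple undirected path whose first edge points into N7 (i.e. leaves N7 via a parent).
Parents of N7: {N1}.
Enumerating:
  P1: N7 <- N1 -> N6 -> N2
  P2: N7 <- N1 -> N2
That exhausts the simple backdoor paths. Count: 2.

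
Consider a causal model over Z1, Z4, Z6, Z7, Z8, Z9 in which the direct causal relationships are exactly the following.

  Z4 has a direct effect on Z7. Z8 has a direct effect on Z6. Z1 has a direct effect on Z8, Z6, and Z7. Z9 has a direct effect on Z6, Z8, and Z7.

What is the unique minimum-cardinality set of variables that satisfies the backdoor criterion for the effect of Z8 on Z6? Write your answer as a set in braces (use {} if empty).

Variables eligible for adjustment (non-descendants of Z8, excluding Z8 and Z6): {Z1, Z4, Z7, Z9}.
Backdoor paths from Z8 to Z6:
  P1: Z8 <- Z9 -> Z6
  P2: Z8 <- Z9 -> Z7 <- Z1 -> Z6
  P3: Z8 <- Z1 -> Z6
  P4: Z8 <- Z1 -> Z7 <- Z9 -> Z6
The empty set is not sufficient: P1 (Z8 <- Z9 -> Z6) has no collider blocking it and no conditioned non-collider, so it is open.
Try {Z1, Z9}:
  P1: blocked at fork node Z9 ∈ conditioning set.
  P2: blocked at fork node Z9 ∈ conditioning set.
  P3: blocked at fork node Z1 ∈ conditioning set.
  P4: blocked at fork node Z1 ∈ conditioning set.
{Z1, Z9} contains no descendant of Z8 and blocks every backdoor path.
Every element of {Z1, Z9} is needed (dropping Z1 leaves P3 open; dropping Z9 leaves P1 open), so no proper subset is valid.
Among all size-2 subsets of the eligible variables, only {Z1, Z9} blocks every backdoor path, so it is the unique smallest valid adjustment set.

{Z1, Z9}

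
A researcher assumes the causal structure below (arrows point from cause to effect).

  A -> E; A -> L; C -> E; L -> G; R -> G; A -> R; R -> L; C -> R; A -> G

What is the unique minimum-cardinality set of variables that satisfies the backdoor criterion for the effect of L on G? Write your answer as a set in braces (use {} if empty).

Variables eligible for adjustment (non-descendants of L, excluding L and G): {A, C, E, R}.
Backdoor paths from L to G:
  P1: L <- A -> E <- C -> R -> G
  P2: L <- A -> R -> G
  P3: L <- A -> G
  P4: L <- R <- C -> E <- A -> G
  P5: L <- R <- A -> G
  P6: L <- R -> G
The empty set is not sufficient: P2 (L <- A -> R -> G) has no collider blocking it and no conditioned non-collider, so it is open.
Try {A, R}:
  P1: blocked at fork node A ∈ conditioning set.
  P2: blocked at fork node A ∈ conditioning set.
  P3: blocked at fork node A ∈ conditioning set.
  P4: blocked at chain node R ∈ conditioning set.
  P5: blocked at chain node R ∈ conditioning set.
  P6: blocked at fork node R ∈ conditioning set.
{A, R} contains no descendant of L and blocks every backdoor path.
Every element of {A, R} is needed (dropping A leaves P3 open; dropping R leaves P6 open), so no proper subset is valid.
Among all size-2 subsets of the eligible variables, only {A, R} blocks every backdoor path, so it is the unique smallest valid adjustment set.

{A, R}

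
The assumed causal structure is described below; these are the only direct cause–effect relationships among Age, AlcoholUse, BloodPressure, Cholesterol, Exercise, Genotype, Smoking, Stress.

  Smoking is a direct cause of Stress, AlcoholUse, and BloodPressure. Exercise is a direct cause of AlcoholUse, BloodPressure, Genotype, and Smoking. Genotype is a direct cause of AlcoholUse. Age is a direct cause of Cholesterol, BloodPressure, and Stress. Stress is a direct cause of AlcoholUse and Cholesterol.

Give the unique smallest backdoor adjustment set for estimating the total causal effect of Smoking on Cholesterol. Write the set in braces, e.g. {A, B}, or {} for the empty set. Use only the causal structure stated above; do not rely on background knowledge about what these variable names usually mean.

{}

Variables eligible for adjustment (non-descendants of Smoking, excluding Smoking and Cholesterol): {Age, Exercise, Genotype}.
Backdoor paths from Smoking to Cholesterol:
  P1: Smoking <- Exercise -> Genotype -> AlcoholUse <- Stress <- Age -> Cholesterol
  P2: Smoking <- Exercise -> Genotype -> AlcoholUse <- Stress -> Cholesterol
  P3: Smoking <- Exercise -> AlcoholUse <- Stress <- Age -> Cholesterol
  P4: Smoking <- Exercise -> AlcoholUse <- Stress -> Cholesterol
  P5: Smoking <- Exercise -> BloodPressure <- Age -> Stress -> Cholesterol
  P6: Smoking <- Exercise -> BloodPressure <- Age -> Cholesterol
Each backdoor path contains an unconditioned collider, so every path is already blocked with the empty conditioning set:
  P1: blocked at collider AlcoholUse (neither it nor any descendant is in the conditioning set).
  P2: blocked at collider AlcoholUse (neither it nor any descendant is in the conditioning set).
  P3: blocked at collider AlcoholUse (neither it nor any descendant is in the conditioning set).
  P4: blocked at collider AlcoholUse (neither it nor any descendant is in the conditioning set).
  P5: blocked at collider BloodPressure (neither it nor any descendant is in the conditioning set).
  P6: blocked at collider BloodPressure (neither it nor any descendant is in the conditioning set).
The empty set is therefore the unique smallest valid set.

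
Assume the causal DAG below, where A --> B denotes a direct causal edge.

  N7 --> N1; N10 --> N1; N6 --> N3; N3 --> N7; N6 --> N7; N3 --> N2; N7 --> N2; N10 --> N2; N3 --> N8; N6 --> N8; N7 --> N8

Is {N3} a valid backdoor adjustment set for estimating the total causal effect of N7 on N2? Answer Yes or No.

Yes

Backdoor paths from N7 to N2 (paths whose first edge points into N7):
  P1: N7 <- N6 -> N3 -> N2
  P2: N7 <- N6 -> N8 <- N3 -> N2
  P3: N7 <- N3 -> N2
Condition 1 (no descendant of N7 in the set): holds — descendants of N7 are {N1, N2, N8}; none are in {N3}.
Condition 2 (every backdoor path blocked by {N3}):
  P1: blocked at chain node N3 ∈ conditioning set.
  P2: blocked at collider N8 (neither it nor any descendant is in the conditioning set).
  P3: blocked at fork node N3 ∈ conditioning set.
{N3} satisfies the backdoor criterion.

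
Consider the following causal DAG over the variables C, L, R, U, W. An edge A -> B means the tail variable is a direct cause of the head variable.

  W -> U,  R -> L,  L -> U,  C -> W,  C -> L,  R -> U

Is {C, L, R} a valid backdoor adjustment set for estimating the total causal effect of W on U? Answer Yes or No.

Yes

Backdoor paths from W to U (paths whose first edge points into W):
  P1: W <- C -> L <- R -> U
  P2: W <- C -> L -> U
Condition 1 (no descendant of W in the set): holds — descendants of W are {U}; none are in {C, L, R}.
Condition 2 (every backdoor path blocked by {C, L, R}):
  P1: blocked at fork node C ∈ conditioning set.
  P2: blocked at fork node C ∈ conditioning set.
{C, L, R} satisfies the backdoor criterion.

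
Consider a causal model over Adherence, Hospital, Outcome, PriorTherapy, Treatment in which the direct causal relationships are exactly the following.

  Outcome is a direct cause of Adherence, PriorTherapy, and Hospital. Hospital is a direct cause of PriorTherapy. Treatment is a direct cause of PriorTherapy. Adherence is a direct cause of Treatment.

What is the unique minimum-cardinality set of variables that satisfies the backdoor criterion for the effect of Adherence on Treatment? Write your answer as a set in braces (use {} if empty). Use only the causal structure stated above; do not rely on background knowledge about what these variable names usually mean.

{}

Variables eligible for adjustment (non-descendants of Adherence, excluding Adherence and Treatment): {Hospital, Outcome}.
Backdoor paths from Adherence to Treatment:
  P1: Adherence <- Outcome -> Hospital -> PriorTherapy <- Treatment
  P2: Adherence <- Outcome -> PriorTherapy <- Treatment
Each backdoor path contains an unconditioned collider, so every path is already blocked with the empty conditioning set:
  P1: blocked at collider PriorTherapy (neither it nor any descendant is in the conditioning set).
  P2: blocked at collider PriorTherapy (neither it nor any descendant is in the conditioning set).
The empty set is therefore the unique smallest valid set.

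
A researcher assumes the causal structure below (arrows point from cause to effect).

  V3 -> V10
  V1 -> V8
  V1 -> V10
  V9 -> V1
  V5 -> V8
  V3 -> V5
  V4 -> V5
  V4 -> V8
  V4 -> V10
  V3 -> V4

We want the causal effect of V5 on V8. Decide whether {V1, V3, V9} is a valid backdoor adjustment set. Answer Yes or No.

No

Backdoor paths from V5 to V8 (paths whose first edge points into V5):
  P1: V5 <- V3 -> V4 -> V10 <- V1 -> V8
  P2: V5 <- V3 -> V4 -> V8
  P3: V5 <- V3 -> V10 <- V4 -> V8
  P4: V5 <- V3 -> V10 <- V1 -> V8
  P5: V5 <- V4 <- V3 -> V10 <- V1 -> V8
  P6: V5 <- V4 -> V10 <- V1 -> V8
  P7: V5 <- V4 -> V8
Condition 1 (no descendant of V5 in the set): holds — descendants of V5 are {V8}; none are in {V1, V3, V9}.
Condition 2 (every backdoor path blocked by {V1, V3, V9}):
  P1: blocked at fork node V3 ∈ conditioning set.
  P2: blocked at fork node V3 ∈ conditioning set.
  P3: blocked at fork node V3 ∈ conditioning set.
  P4: blocked at fork node V3 ∈ conditioning set.
  P5: blocked at fork node V3 ∈ conditioning set.
  P6: blocked at collider V10 (neither it nor any descendant is in the conditioning set).
  P7: open — no interior node is in the conditioning set.
{V1, V3, V9} does not satisfy the backdoor criterion.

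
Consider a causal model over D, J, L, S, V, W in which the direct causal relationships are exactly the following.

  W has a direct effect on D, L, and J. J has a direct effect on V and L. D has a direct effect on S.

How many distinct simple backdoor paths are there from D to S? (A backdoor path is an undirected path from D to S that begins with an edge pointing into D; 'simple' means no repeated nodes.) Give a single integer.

A backdoor path from D to S is any simple undirected path whose first edge points into D (i.e. leaves D via a parent).
Parents of D: {W}.
No simple path from any parent of D reaches S without revisiting D, so there are no backdoor paths.

0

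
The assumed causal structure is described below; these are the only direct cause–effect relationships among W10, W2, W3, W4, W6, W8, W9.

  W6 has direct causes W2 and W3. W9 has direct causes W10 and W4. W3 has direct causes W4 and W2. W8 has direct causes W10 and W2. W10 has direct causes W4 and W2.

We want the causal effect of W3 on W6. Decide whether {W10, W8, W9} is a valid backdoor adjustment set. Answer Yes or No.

No

Backdoor paths from W3 to W6 (paths whose first edge points into W3):
  P1: W3 <- W4 -> W10 <- W2 -> W6
  P2: W3 <- W4 -> W10 -> W8 <- W2 -> W6
  P3: W3 <- W4 -> W9 <- W10 <- W2 -> W6
  P4: W3 <- W4 -> W9 <- W10 -> W8 <- W2 -> W6
  P5: W3 <- W2 -> W6
Condition 1 (no descendant of W3 in the set): holds — descendants of W3 are {W6}; none are in {W10, W8, W9}.
Condition 2 (every backdoor path blocked by {W10, W8, W9}):
  P1: open — collider(s) W10 are conditioned on (or have a conditioned descendant) and no non-collider on the path is in the set.
  P2: blocked at chain node W10 ∈ conditioning set.
  P3: blocked at chain node W10 ∈ conditioning set.
  P4: blocked at fork node W10 ∈ conditioning set.
  P5: open — no interior node is in the conditioning set.
{W10, W8, W9} does not satisfy the backdoor criterion.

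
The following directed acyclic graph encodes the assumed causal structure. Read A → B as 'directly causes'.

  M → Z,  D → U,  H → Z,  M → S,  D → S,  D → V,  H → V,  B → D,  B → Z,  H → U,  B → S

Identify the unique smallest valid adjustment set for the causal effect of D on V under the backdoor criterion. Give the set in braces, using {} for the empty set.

Variables eligible for adjustment (non-descendants of D, excluding D and V): {B, H, M, Z}.
Backdoor paths from D to V:
  P1: D <- B -> Z <- H -> V
  P2: D <- B -> S <- M -> Z <- H -> V
Each backdoor path contains an unconditioned collider, so every path is already blocked with the empty conditioning set:
  P1: blocked at collider Z (neither it nor any descendant is in the conditioning set).
  P2: blocked at collider S (neither it nor any descendant is in the conditioning set).
The empty set is therefore the unique smallest valid set.

{}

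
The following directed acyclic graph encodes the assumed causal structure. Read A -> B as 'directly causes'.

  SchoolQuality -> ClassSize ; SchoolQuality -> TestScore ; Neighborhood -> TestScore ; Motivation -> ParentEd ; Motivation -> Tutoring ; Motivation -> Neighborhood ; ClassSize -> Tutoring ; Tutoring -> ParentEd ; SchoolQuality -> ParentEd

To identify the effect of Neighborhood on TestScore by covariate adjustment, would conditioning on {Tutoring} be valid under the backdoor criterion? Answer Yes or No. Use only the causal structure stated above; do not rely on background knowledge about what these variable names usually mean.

Backdoor paths from Neighborhood to TestScore (paths whose first edge points into Neighborhood):
  P1: Neighborhood <- Motivation -> Tutoring <- ClassSize <- SchoolQuality -> TestScore
  P2: Neighborhood <- Motivation -> Tutoring -> ParentEd <- SchoolQuality -> TestScore
  P3: Neighborhood <- Motivation -> ParentEd <- SchoolQuality -> TestScore
  P4: Neighborhood <- Motivation -> ParentEd <- Tutoring <- ClassSize <- SchoolQuality -> TestScore
Condition 1 (no descendant of Neighborhood in the set): holds — descendants of Neighborhood are {TestScore}; none are in {Tutoring}.
Condition 2 (every backdoor path blocked by {Tutoring}):
  P1: open — collider(s) Tutoring are conditioned on (or have a conditioned descendant) and no non-collider on the path is in the set.
  P2: blocked at chain node Tutoring ∈ conditioning set.
  P3: blocked at collider ParentEd (neither it nor any descendant is in the conditioning set).
  P4: blocked at collider ParentEd (neither it nor any descendant is in the conditioning set).
{Tutoring} does not satisfy the backdoor criterion.

No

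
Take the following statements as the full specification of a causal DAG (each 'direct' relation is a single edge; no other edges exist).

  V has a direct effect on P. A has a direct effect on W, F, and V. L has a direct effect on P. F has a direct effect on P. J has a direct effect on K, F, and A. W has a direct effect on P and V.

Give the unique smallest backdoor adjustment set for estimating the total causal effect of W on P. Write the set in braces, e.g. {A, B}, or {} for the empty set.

{A}

Variables eligible for adjustment (non-descendants of W, excluding W and P): {A, F, J, K, L}.
Backdoor paths from W to P:
  P1: W <- A <- J -> F -> P
  P2: W <- A -> V -> P
  P3: W <- A -> F -> P
The empty set is not sufficient: P1 (W <- A <- J -> F -> P) has no collider blocking it and no conditioned non-collider, so it is open.
Try {A}:
  P1: blocked at chain node A ∈ conditioning set.
  P2: blocked at fork node A ∈ conditioning set.
  P3: blocked at fork node A ∈ conditioning set.
{A} contains no descendant of W and blocks every backdoor path.
No other singleton works — e.g. {J} leaves P2 open — so {A} is the unique smallest valid adjustment set.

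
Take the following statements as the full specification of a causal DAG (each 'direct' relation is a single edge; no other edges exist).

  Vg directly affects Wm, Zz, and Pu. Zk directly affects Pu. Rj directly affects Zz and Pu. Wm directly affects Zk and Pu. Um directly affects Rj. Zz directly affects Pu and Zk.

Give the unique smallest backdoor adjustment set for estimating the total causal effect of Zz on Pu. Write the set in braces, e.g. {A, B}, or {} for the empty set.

{Rj, Vg}

Variables eligible for adjustment (non-descendants of Zz, excluding Zz and Pu): {Rj, Um, Vg, Wm}.
Backdoor paths from Zz to Pu:
  P1: Zz <- Vg -> Wm -> Zk -> Pu
  P2: Zz <- Vg -> Wm -> Pu
  P3: Zz <- Vg -> Pu
  P4: Zz <- Rj -> Pu
The empty set is not sufficient: P1 (Zz <- Vg -> Wm -> Zk -> Pu) has no collider blocking it and no conditioned non-collider, so it is open.
Try {Rj, Vg}:
  P1: blocked at fork node Vg ∈ conditioning set.
  P2: blocked at fork node Vg ∈ conditioning set.
  P3: blocked at fork node Vg ∈ conditioning set.
  P4: blocked at fork node Rj ∈ conditioning set.
{Rj, Vg} contains no descendant of Zz and blocks every backdoor path.
Every element of {Rj, Vg} is needed (dropping Rj leaves P4 open; dropping Vg leaves P1 open), so no proper subset is valid.
Among all size-2 subsets of the eligible variables, only {Rj, Vg} blocks every backdoor path, so it is the unique smallest valid adjustment set.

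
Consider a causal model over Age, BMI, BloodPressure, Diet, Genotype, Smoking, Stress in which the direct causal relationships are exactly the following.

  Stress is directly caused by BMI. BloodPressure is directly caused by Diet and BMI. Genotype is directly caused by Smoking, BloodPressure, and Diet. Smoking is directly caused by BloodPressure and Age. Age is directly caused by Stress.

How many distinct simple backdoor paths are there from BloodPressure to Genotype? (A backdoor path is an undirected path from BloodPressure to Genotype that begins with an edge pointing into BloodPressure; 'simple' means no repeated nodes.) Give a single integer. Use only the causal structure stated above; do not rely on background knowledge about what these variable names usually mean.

2

A backdoor path from BloodPressure to Genotype is any simple undirected path whose first edge points into BloodPressure (i.e. leaves BloodPressure via a parent).
Parents of BloodPressure: {BMI, Diet}.
Enumerating:
  P1: BloodPressure <- BMI -> Stress -> Age -> Smoking -> Genotype
  P2: BloodPressure <- Diet -> Genotype
That exhausts the simple backdoor paths. Count: 2.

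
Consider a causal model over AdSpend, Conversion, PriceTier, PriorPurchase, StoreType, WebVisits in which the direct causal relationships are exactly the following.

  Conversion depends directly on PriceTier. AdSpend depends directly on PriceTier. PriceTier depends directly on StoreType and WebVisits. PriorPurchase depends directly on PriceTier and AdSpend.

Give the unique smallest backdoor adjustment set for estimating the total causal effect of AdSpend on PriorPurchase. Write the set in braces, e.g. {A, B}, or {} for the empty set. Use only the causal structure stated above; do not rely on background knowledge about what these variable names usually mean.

Variables eligible for adjustment (non-descendants of AdSpend, excluding AdSpend and PriorPurchase): {Conversion, PriceTier, StoreType, WebVisits}.
Backdoor paths from AdSpend to PriorPurchase:
  P1: AdSpend <- PriceTier -> PriorPurchase
The empty set is not sufficient: P1 (AdSpend <- PriceTier -> PriorPurchase) has no collider blocking it and no conditioned non-collider, so it is open.
Try {PriceTier}:
  P1: blocked at fork node PriceTier ∈ conditioning set.
{PriceTier} contains no descendant of AdSpend and blocks every backdoor path.
No other singleton works — e.g. {WebVisits} leaves P1 open — so {PriceTier} is the unique smallest valid adjustment set.

{PriceTier}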